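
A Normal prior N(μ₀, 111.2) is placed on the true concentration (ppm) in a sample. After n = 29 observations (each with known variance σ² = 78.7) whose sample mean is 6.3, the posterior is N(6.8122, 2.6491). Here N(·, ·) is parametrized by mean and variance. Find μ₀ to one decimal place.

μ₀ = 27.8

The posterior mean is a precision-weighted average: μ_n = (τ₀μ₀ + τ_data·x̄)/(τ₀+τ_data), with τ₀=1/σ₀² and τ_data=n/σ².
Here τ₀ = 1/111.2 = 0.008993 and τ_data = 29/78.7 = 0.368488, so τ_n = 0.377481.
Rearranging for μ₀: μ₀ = (μ_n·τ_n − τ_data·x̄)/τ₀ = (6.8122·0.377481 − 0.368488·6.3) / 0.008993 = 0.250002/0.008993 ≈ 27.8.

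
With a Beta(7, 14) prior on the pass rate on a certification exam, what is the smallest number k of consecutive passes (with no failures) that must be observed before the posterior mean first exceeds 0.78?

k = 43

After k passes and 0 failures the posterior is Beta(7+k, 14), with mean (7+k)/(7+14+k).
Set (7+k)/(21+k) > 0.78 and solve: k > (0.78·21 − 7)/(1 − 0.78) = 42.636.
The smallest integer exceeding 42.636 is 43.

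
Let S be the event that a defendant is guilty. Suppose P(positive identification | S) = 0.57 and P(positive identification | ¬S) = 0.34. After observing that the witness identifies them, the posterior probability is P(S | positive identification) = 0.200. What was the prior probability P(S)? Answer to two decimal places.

Bayes' rule in odds form gives O(S|E) = O(S)·[P(E|S)/P(E|¬S)], hence O(S) = O(S|E)/LR.
Posterior odds = 0.200/(1−0.200) = 0.2500. LR = 0.57/0.34 = 1.6765.
Prior odds = 0.2500/1.6765 = 0.1491, so P(S) = 0.1491/(1+0.1491) ≈ 0.13.

P(S) = 0.13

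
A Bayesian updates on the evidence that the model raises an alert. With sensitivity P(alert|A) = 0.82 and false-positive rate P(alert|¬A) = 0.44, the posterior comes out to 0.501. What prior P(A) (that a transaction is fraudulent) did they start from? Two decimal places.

P(A) = 0.35

In odds form, posterior odds = prior odds × likelihood ratio, so prior odds = posterior odds ÷ LR.
Posterior odds = 0.501/(1−0.501) = 1.0040. LR = 0.82/0.44 = 1.8636.
Prior odds = 1.0040/1.8636 = 0.5387, so P(A) = 0.5387/(1+0.5387) ≈ 0.35.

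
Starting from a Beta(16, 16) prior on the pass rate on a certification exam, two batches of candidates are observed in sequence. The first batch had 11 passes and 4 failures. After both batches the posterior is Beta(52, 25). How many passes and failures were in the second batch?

25 passes and 5 failures

Because Beta–binomial updating is additive in the counts, the combined data contributed (α_post−α_prior, β_post−β_prior) successes and failures.
Total across both batches: 52−16=36 passes, 25−16=9 failures.
Subtract the first batch: 36−11=25 passes and 9−4=5 failures.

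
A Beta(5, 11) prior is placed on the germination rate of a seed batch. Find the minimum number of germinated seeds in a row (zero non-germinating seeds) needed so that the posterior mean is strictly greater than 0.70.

k = 21

After k germinated seeds and 0 non-germinating seeds the posterior is Beta(5+k, 11), with mean (5+k)/(5+11+k).
Set (5+k)/(16+k) > 0.70 and solve: k > (0.70·16 − 5)/(1 − 0.70) = 20.667.
The smallest integer exceeding 20.667 is 21.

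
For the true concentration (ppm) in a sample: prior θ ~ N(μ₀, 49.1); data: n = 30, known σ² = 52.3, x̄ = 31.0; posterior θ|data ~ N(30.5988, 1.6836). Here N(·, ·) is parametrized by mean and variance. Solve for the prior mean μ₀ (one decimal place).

With known observation variance, the Normal–Normal posterior has precision τ_n = τ₀ + n/σ² and mean μ_n = (τ₀μ₀ + (n/σ²)x̄)/τ_n.
Here τ₀ = 1/49.1 = 0.020367 and τ_data = 30/52.3 = 0.573614, so τ_n = 0.593981.
Rearranging for μ₀: μ₀ = (μ_n·τ_n − τ_data·x̄)/τ₀ = (30.5988·0.593981 − 0.573614·31.0) / 0.020367 = 0.393072/0.020367 ≈ 19.3.

μ₀ = 19.3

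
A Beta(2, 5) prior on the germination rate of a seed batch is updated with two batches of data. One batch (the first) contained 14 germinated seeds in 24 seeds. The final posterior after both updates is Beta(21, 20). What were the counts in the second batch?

Because Beta–binomial updating is additive in the counts, the combined data contributed (α_post−α_prior, β_post−β_prior) successes and failures.
Total across both batches: 21−2=19 germinated seeds, 20−5=15 non-germinating seeds.
Subtract the first batch: 19−14=5 germinated seeds and 15−10=5 non-germinating seeds.

5 germinated seeds and 5 non-germinating seeds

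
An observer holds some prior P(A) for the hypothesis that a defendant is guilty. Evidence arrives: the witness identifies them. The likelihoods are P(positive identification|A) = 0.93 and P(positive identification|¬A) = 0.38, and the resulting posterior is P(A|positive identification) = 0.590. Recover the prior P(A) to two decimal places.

Bayes' rule in odds form gives O(A|E) = O(A)·[P(E|A)/P(E|¬A)], hence O(A) = O(A|E)/LR.
Posterior odds = 0.590/(1−0.590) = 1.4390. LR = 0.93/0.38 = 2.4474.
Prior odds = 1.4390/2.4474 = 0.5880, so P(A) = 0.5880/(1+0.5880) ≈ 0.37.

P(A) = 0.37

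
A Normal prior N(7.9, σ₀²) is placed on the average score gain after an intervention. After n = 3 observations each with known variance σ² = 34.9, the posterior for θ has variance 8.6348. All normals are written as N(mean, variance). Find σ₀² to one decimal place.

For the Normal–Normal model with known σ², precisions add: τ_n = τ₀ + n/σ².
So 1/σ₀² = 1/8.6348 − 3/34.9 = 0.115810 − 0.085960 = 0.029850.
Hence σ₀² = 1/0.029850 ≈ 33.5.

σ₀² = 33.5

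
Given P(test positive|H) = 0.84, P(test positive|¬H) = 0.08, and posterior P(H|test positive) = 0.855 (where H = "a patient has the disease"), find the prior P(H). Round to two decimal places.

P(H) = 0.36

In odds form, posterior odds = prior odds × likelihood ratio, so prior odds = posterior odds ÷ LR.
Posterior odds = 0.855/(1−0.855) = 5.8966. LR = 0.84/0.08 = 10.5000.
Prior odds = 5.8966/10.5000 = 0.5616, so P(H) = 0.5616/(1+0.5616) ≈ 0.36.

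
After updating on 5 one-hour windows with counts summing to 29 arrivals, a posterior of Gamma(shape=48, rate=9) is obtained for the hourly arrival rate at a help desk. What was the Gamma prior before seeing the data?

Gamma(shape=19, rate=4)

Gamma–Poisson conjugacy: posterior shape = α + Σxᵢ, posterior rate = β + n.
So α = 48 − 29 = 19 and β = 9 − 5 = 4.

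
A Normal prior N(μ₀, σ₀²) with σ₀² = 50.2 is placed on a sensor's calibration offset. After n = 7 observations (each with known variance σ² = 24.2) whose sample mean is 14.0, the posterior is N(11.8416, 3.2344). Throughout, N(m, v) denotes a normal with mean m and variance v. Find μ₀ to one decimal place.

μ₀ = -19.5

The posterior mean is a precision-weighted average: μ_n = (τ₀μ₀ + τ_data·x̄)/(τ₀+τ_data), with τ₀=1/σ₀² and τ_data=n/σ².
Here τ₀ = 1/50.2 = 0.019920 and τ_data = 7/24.2 = 0.289256, so τ_n = 0.309176.
Rearranging for μ₀: μ₀ = (μ_n·τ_n − τ_data·x̄)/τ₀ = (11.8416·0.309176 − 0.289256·14.0) / 0.019920 = -0.388445/0.019920 ≈ -19.5.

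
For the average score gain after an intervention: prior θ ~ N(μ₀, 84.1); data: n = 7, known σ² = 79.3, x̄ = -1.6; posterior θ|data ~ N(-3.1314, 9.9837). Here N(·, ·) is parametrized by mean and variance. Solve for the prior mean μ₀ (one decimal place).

μ₀ = -14.5

With known observation variance, the Normal–Normal posterior has precision τ_n = τ₀ + n/σ² and mean μ_n = (τ₀μ₀ + (n/σ²)x̄)/τ_n.
Here τ₀ = 1/84.1 = 0.011891 and τ_data = 7/79.3 = 0.088272, so τ_n = 0.100163.
Rearranging for μ₀: μ₀ = (μ_n·τ_n − τ_data·x̄)/τ₀ = (-3.1314·0.100163 − 0.088272·-1.6) / 0.011891 = -0.172415/0.011891 ≈ -14.5.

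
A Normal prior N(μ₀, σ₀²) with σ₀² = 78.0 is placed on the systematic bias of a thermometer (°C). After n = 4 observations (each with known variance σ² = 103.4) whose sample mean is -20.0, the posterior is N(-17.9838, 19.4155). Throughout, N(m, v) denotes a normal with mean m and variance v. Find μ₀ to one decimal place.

μ₀ = -11.9

With known observation variance, the Normal–Normal posterior has precision τ_n = τ₀ + n/σ² and mean μ_n = (τ₀μ₀ + (n/σ²)x̄)/τ_n.
Here τ₀ = 1/78.0 = 0.012821 and τ_data = 4/103.4 = 0.038685, so τ_n = 0.051506.
Rearranging for μ₀: μ₀ = (μ_n·τ_n − τ_data·x̄)/τ₀ = (-17.9838·0.051506 − 0.038685·-20.0) / 0.012821 = -0.152574/0.012821 ≈ -11.9.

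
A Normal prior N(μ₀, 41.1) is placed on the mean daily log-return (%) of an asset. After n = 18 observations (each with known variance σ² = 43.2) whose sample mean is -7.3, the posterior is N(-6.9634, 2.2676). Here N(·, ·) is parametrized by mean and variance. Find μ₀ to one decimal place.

μ₀ = -1.2

With known observation variance, the Normal–Normal posterior has precision τ_n = τ₀ + n/σ² and mean μ_n = (τ₀μ₀ + (n/σ²)x̄)/τ_n.
Here τ₀ = 1/41.1 = 0.024331 and τ_data = 18/43.2 = 0.416667, so τ_n = 0.440998.
Rearranging for μ₀: μ₀ = (μ_n·τ_n − τ_data·x̄)/τ₀ = (-6.9634·0.440998 − 0.416667·-7.3) / 0.024331 = -0.029176/0.024331 ≈ -1.2.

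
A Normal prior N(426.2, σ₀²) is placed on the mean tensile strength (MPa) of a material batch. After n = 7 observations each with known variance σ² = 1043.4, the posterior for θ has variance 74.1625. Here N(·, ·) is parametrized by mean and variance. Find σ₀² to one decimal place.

σ₀² = 147.6

Posterior precision equals prior precision plus data precision: 1/σ_n² = 1/σ₀² + n/σ².
So 1/σ₀² = 1/74.1625 − 7/1043.4 = 0.013484 − 0.006709 = 0.006775.
Hence σ₀² = 1/0.006775 ≈ 147.6.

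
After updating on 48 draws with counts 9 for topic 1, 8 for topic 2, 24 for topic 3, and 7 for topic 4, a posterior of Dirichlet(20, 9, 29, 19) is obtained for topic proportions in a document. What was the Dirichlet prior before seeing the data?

Dirichlet(11, 1, 5, 12)

For a Dirichlet(α) prior with multinomial counts c, the posterior is Dirichlet(α + c) componentwise.
Subtract each count from the matching posterior parameter: 20−9=11, 9−8=1, 29−24=5, 19−7=12.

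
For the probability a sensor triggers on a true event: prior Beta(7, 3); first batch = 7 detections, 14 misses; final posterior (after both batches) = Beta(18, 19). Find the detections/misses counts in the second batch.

Sequential conjugate updates are equivalent to a single update on the pooled data, so total successes = posterior α − prior α and total failures = posterior β − prior β.
Total across both batches: 18−7=11 detections, 19−3=16 misses.
Subtract the first batch: 11−7=4 detections and 16−14=2 misses.

4 detections and 2 misses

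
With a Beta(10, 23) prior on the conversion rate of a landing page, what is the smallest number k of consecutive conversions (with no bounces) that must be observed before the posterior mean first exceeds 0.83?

After k conversions and 0 bounces the posterior is Beta(10+k, 23), with mean (10+k)/(10+23+k).
Set (10+k)/(33+k) > 0.83 and solve: k > (0.83·33 − 10)/(1 − 0.83) = 102.294.
The smallest integer exceeding 102.294 is 103.

k = 103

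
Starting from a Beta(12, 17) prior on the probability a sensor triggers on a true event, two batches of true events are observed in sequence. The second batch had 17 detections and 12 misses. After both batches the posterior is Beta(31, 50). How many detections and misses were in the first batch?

2 detections and 21 misses

Because Beta–binomial updating is additive in the counts, the combined data contributed (α_post−α_prior, β_post−β_prior) successes and failures.
Total across both batches: 31−12=19 detections, 50−17=33 misses.
Subtract the second batch: 19−17=2 detections and 33−12=21 misses.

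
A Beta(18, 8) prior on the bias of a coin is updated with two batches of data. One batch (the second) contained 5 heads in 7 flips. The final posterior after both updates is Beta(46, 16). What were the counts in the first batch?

23 heads and 6 tails

Sequential conjugate updates are equivalent to a single update on the pooled data, so total successes = posterior α − prior α and total failures = posterior β − prior β.
Total across both batches: 46−18=28 heads, 16−8=8 tails.
Subtract the second batch: 28−5=23 heads and 8−2=6 tails.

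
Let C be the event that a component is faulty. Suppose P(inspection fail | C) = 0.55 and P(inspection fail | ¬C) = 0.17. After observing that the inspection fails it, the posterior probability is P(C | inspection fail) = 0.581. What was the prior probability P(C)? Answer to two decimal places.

Bayes' rule in odds form gives O(C|E) = O(C)·[P(E|C)/P(E|¬C)], hence O(C) = O(C|E)/LR.
Posterior odds = 0.581/(1−0.581) = 1.3866. LR = 0.55/0.17 = 3.2353.
Prior odds = 1.3866/3.2353 = 0.4286, so P(C) = 0.4286/(1+0.4286) ≈ 0.30.

P(C) = 0.30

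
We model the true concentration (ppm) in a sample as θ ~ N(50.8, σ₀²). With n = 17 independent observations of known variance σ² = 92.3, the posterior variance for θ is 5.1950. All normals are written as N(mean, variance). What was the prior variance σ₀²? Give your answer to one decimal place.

For the Normal–Normal model with known σ², precisions add: τ_n = τ₀ + n/σ².
So 1/σ₀² = 1/5.1950 − 17/92.3 = 0.192493 − 0.184182 = 0.008311.
Hence σ₀² = 1/0.008311 ≈ 120.3.

σ₀² = 120.3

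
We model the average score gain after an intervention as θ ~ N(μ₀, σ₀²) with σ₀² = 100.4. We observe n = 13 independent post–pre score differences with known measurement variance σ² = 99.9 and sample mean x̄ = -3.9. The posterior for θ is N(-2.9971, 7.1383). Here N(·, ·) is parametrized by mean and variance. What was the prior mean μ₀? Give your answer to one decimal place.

With known observation variance, the Normal–Normal posterior has precision τ_n = τ₀ + n/σ² and mean μ_n = (τ₀μ₀ + (n/σ²)x̄)/τ_n.
Here τ₀ = 1/100.4 = 0.009960 and τ_data = 13/99.9 = 0.130130, so τ_n = 0.140090.
Rearranging for μ₀: μ₀ = (μ_n·τ_n − τ_data·x̄)/τ₀ = (-2.9971·0.140090 − 0.130130·-3.9) / 0.009960 = 0.087643/0.009960 ≈ 8.8.

μ₀ = 8.8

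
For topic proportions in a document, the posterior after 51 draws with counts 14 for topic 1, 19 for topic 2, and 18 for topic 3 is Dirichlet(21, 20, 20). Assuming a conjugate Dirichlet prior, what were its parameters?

Dirichlet(7, 1, 2)

For a Dirichlet(α) prior with multinomial counts c, the posterior is Dirichlet(α + c) componentwise.
Subtract each count from the matching posterior parameter: 21−14=7, 20−19=1, 20−18=2.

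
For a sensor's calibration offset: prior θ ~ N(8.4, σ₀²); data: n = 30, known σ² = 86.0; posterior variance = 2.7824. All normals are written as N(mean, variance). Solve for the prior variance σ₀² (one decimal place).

Posterior precision equals prior precision plus data precision: 1/σ_n² = 1/σ₀² + n/σ².
So 1/σ₀² = 1/2.7824 − 30/86.0 = 0.359402 − 0.348837 = 0.010565.
Hence σ₀² = 1/0.010565 ≈ 94.7.

σ₀² = 94.7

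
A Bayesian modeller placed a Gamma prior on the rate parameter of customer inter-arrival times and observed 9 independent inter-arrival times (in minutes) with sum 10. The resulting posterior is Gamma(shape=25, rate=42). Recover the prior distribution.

Gamma(shape=16, rate=32)

For an exponential likelihood with a Gamma(α, β) prior on the rate, n observations with total T give posterior Gamma(α+n, β+T).
So α = 25 − 9 = 16 and β = 42 − 10 = 32.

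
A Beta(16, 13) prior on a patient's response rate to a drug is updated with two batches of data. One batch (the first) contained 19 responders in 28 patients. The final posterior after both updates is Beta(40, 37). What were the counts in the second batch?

5 responders and 15 non-responders

Sequential conjugate updates are equivalent to a single update on the pooled data, so total successes = posterior α − prior α and total failures = posterior β − prior β.
Total across both batches: 40−16=24 responders, 37−13=24 non-responders.
Subtract the first batch: 24−19=5 responders and 24−9=15 non-responders.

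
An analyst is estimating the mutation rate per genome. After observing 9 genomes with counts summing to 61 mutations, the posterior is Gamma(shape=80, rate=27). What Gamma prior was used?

Gamma(shape=19, rate=18)

A Gamma(α, β) prior (rate parametrization) on a Poisson rate with n observations summing to S gives posterior Gamma(α+S, β+n).
So α = 80 − 61 = 19 and β = 27 − 9 = 18.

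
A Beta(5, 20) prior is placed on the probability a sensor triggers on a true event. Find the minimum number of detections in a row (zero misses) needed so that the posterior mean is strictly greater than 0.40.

After k detections and 0 misses the posterior is Beta(5+k, 20), with mean (5+k)/(5+20+k).
Set (5+k)/(25+k) > 0.40 and solve: k > (0.40·25 − 5)/(1 − 0.40) = 8.333.
The smallest integer exceeding 8.333 is 9, and checking k=9: (14)/(34) = 0.4118 > 0.40.

k = 9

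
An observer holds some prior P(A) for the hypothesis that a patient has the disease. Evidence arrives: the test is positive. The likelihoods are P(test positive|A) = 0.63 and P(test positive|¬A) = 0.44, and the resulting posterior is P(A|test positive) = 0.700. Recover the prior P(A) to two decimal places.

In odds form, posterior odds = prior odds × likelihood ratio, so prior odds = posterior odds ÷ LR.
Posterior odds = 0.700/(1−0.700) = 2.3333. LR = 0.63/0.44 = 1.4318.
Prior odds = 2.3333/1.4318 = 1.6296, so P(A) = 1.6296/(1+1.6296) ≈ 0.62.

P(A) = 0.62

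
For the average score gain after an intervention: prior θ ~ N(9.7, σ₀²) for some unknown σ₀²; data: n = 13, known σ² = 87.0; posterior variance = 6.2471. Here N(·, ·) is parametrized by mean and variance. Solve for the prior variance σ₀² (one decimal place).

For the Normal–Normal model with known σ², precisions add: τ_n = τ₀ + n/σ².
So 1/σ₀² = 1/6.2471 − 13/87.0 = 0.160074 − 0.149425 = 0.010649.
Hence σ₀² = 1/0.010649 ≈ 93.9.

σ₀² = 93.9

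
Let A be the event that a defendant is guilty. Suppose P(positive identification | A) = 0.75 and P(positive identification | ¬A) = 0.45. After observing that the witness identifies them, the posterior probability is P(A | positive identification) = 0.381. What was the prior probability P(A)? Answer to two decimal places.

P(A) = 0.27

Bayes' rule in odds form gives O(A|E) = O(A)·[P(E|A)/P(E|¬A)], hence O(A) = O(A|E)/LR.
Posterior odds = 0.381/(1−0.381) = 0.6155. LR = 0.75/0.45 = 1.6667.
Prior odds = 0.6155/1.6667 = 0.3693, so P(A) = 0.3693/(1+0.3693) ≈ 0.27.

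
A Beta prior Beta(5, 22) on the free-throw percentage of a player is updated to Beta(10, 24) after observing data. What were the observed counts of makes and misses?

5 makes and 2 misses

Beta is conjugate to the binomial likelihood: posterior = Beta(a+s, b+f).
So s = 10 − 5 = 5 and f = 24 − 22 = 2.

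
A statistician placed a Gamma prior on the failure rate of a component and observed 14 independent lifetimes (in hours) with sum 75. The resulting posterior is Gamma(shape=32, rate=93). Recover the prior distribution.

For an exponential likelihood with a Gamma(α, β) prior on the rate, n observations with total T give posterior Gamma(α+n, β+T).
So α = 32 − 14 = 18 and β = 93 − 75 = 18.

Gamma(shape=18, rate=18)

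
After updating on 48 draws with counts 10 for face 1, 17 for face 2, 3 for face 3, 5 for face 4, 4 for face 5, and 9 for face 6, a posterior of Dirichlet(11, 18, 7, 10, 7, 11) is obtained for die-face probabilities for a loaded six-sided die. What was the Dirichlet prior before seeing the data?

Dirichlet(1, 1, 4, 5, 3, 2)

For a Dirichlet(α) prior with multinomial counts c, the posterior is Dirichlet(α + c) componentwise.
Subtract each count from the matching posterior parameter: 11−10=1, 18−17=1, 7−3=4, 10−5=5, 7−4=3, 11−9=2.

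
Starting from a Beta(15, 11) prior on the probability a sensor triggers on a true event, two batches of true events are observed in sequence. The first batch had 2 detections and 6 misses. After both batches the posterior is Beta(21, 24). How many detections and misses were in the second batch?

Sequential conjugate updates are equivalent to a single update on the pooled data, so total successes = posterior α − prior α and total failures = posterior β − prior β.
Total across both batches: 21−15=6 detections, 24−11=13 misses.
Subtract the first batch: 6−2=4 detections and 13−6=7 misses.

4 detections and 7 misses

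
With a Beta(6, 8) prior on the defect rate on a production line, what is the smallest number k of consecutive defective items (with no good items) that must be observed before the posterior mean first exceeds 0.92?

After k defective items and 0 good items the posterior is Beta(6+k, 8), with mean (6+k)/(6+8+k).
Set (6+k)/(14+k) > 0.92 and solve: k > (0.92·14 − 6)/(1 − 0.92) = 86.000.
The smallest integer exceeding 86.000 is 87, and checking k=87: (93)/(101) = 0.9208 > 0.92.

k = 87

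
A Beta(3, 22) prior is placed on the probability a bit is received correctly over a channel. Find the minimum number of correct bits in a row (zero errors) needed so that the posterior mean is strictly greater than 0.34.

k = 9

After k correct bits and 0 errors the posterior is Beta(3+k, 22), with mean (3+k)/(3+22+k).
Set (3+k)/(25+k) > 0.34 and solve: k > (0.34·25 − 3)/(1 − 0.34) = 8.333.
The smallest integer exceeding 8.333 is 9, and checking k=9: (12)/(34) = 0.3529 > 0.34.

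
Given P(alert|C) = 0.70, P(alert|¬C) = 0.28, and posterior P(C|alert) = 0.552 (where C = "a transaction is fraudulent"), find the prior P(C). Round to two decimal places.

P(C) = 0.33

In odds form, posterior odds = prior odds × likelihood ratio, so prior odds = posterior odds ÷ LR.
Posterior odds = 0.552/(1−0.552) = 1.2321. LR = 0.70/0.28 = 2.5000.
Prior odds = 1.2321/2.5000 = 0.4928, so P(C) = 0.4928/(1+0.4928) ≈ 0.33.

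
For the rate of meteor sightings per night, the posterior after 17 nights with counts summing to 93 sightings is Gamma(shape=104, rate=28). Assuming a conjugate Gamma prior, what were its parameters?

A Gamma(α, β) prior (rate parametrization) on a Poisson rate with n observations summing to S gives posterior Gamma(α+S, β+n).
So α = 104 − 93 = 11 and β = 28 − 17 = 11.

Gamma(shape=11, rate=11)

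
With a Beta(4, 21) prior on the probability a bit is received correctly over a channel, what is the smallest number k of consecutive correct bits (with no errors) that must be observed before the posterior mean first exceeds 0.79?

After k correct bits and 0 errors the posterior is Beta(4+k, 21), with mean (4+k)/(4+21+k).
Set (4+k)/(25+k) > 0.79 and solve: k > (0.79·25 − 4)/(1 − 0.79) = 75.000.
The smallest integer exceeding 75.000 is 76, and checking k=76: (80)/(101) = 0.7921 > 0.79.

k = 76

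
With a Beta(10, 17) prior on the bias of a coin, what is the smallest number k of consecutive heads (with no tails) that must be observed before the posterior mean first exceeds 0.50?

k = 8

After k heads and 0 tails the posterior is Beta(10+k, 17), with mean (10+k)/(10+17+k).
Set (10+k)/(27+k) > 0.50 and solve: k > (0.50·27 − 10)/(1 − 0.50) = 7.000.
The smallest integer exceeding 7.000 is 8.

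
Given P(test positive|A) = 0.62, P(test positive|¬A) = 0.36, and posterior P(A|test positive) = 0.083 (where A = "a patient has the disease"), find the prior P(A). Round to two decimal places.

In odds form, posterior odds = prior odds × likelihood ratio, so prior odds = posterior odds ÷ LR.
Posterior odds = 0.083/(1−0.083) = 0.0905. LR = 0.62/0.36 = 1.7222.
Prior odds = 0.0905/1.7222 = 0.0525, so P(A) = 0.0525/(1+0.0525) ≈ 0.05.

P(A) = 0.05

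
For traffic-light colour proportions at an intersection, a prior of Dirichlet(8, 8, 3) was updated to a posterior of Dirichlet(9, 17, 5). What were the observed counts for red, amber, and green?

counts (1, 9, 2)

For a Dirichlet(α) prior with multinomial counts c, the posterior is Dirichlet(α + c) componentwise.
Counts are posterior − prior componentwise: 9−8=1, 17−8=9, 5−3=2.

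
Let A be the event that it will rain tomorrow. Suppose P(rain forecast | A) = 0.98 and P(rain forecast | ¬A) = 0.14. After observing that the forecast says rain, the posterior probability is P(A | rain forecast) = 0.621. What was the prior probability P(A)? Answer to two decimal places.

In odds form, posterior odds = prior odds × likelihood ratio, so prior odds = posterior odds ÷ LR.
Posterior odds = 0.621/(1−0.621) = 1.6385. LR = 0.98/0.14 = 7.0000.
Prior odds = 1.6385/7.0000 = 0.2341, so P(A) = 0.2341/(1+0.2341) ≈ 0.19.

P(A) = 0.19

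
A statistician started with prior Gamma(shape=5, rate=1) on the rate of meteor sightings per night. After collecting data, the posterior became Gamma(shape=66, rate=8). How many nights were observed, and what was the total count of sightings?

Gamma–Poisson conjugacy: posterior shape = α + Σxᵢ, posterior rate = β + n.
Matching: Σxᵢ = 66 − 5 = 61 and n = 8 − 1 = 7.

n = 7 nights with total 61 sightings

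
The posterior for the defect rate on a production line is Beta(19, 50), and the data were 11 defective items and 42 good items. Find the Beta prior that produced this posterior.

Beta is conjugate to the binomial likelihood: posterior = Beta(α+s, β+f).
So α = 19 − 11 = 8 and β = 50 − 42 = 8.

Beta(8, 8)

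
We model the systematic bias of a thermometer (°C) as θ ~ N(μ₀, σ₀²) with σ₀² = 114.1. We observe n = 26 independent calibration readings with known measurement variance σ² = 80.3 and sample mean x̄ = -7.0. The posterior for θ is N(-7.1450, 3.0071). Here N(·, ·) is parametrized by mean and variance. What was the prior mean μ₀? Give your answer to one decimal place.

μ₀ = -12.5

With known observation variance, the Normal–Normal posterior has precision τ_n = τ₀ + n/σ² and mean μ_n = (τ₀μ₀ + (n/σ²)x̄)/τ_n.
Here τ₀ = 1/114.1 = 0.008764 and τ_data = 26/80.3 = 0.323786, so τ_n = 0.332550.
Rearranging for μ₀: μ₀ = (μ_n·τ_n − τ_data·x̄)/τ₀ = (-7.1450·0.332550 − 0.323786·-7.0) / 0.008764 = -0.109568/0.008764 ≈ -12.5.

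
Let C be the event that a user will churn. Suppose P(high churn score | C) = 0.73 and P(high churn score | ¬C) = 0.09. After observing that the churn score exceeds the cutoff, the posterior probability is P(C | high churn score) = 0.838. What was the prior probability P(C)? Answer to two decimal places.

In odds form, posterior odds = prior odds × likelihood ratio, so prior odds = posterior odds ÷ LR.
Posterior odds = 0.838/(1−0.838) = 5.1728. LR = 0.73/0.09 = 8.1111.
Prior odds = 5.1728/8.1111 = 0.6377, so P(C) = 0.6377/(1+0.6377) ≈ 0.39.

P(C) = 0.39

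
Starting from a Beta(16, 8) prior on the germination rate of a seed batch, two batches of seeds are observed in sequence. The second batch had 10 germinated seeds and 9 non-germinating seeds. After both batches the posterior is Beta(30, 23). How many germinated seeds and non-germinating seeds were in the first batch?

4 germinated seeds and 6 non-germinating seeds

Because Beta–binomial updating is additive in the counts, the combined data contributed (α_post−α_prior, β_post−β_prior) successes and failures.
Total across both batches: 30−16=14 germinated seeds, 23−8=15 non-germinating seeds.
Subtract the second batch: 14−10=4 germinated seeds and 15−9=6 non-germinating seeds.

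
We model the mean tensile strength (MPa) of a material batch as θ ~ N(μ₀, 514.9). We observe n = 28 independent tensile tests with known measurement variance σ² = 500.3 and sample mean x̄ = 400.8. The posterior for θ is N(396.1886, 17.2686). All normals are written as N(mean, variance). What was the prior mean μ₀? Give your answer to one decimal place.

With known observation variance, the Normal–Normal posterior has precision τ_n = τ₀ + n/σ² and mean μ_n = (τ₀μ₀ + (n/σ²)x̄)/τ_n.
Here τ₀ = 1/514.9 = 0.001942 and τ_data = 28/500.3 = 0.055966, so τ_n = 0.057908.
Rearranging for μ₀: μ₀ = (μ_n·τ_n − τ_data·x̄)/τ₀ = (396.1886·0.057908 − 0.055966·400.8) / 0.001942 = 0.511317/0.001942 ≈ 263.3.

μ₀ = 263.3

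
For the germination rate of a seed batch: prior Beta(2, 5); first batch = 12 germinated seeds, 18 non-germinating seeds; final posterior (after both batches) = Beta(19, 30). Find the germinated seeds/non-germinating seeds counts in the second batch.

5 germinated seeds and 7 non-germinating seeds

Sequential conjugate updates are equivalent to a single update on the pooled data, so total successes = posterior α − prior α and total failures = posterior β − prior β.
Total across both batches: 19−2=17 germinated seeds, 30−5=25 non-germinating seeds.
Subtract the first batch: 17−12=5 germinated seeds and 25−18=7 non-germinating seeds.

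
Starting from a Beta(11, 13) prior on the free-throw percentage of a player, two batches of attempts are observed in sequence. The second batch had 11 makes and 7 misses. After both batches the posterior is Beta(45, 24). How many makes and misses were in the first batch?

23 makes and 4 misses

Because Beta–binomial updating is additive in the counts, the combined data contributed (α_post−α_prior, β_post−β_prior) successes and failures.
Total across both batches: 45−11=34 makes, 24−13=11 misses.
Subtract the second batch: 34−11=23 makes and 11−7=4 misses.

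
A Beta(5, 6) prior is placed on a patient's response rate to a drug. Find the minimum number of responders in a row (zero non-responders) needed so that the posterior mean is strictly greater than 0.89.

k = 44

After k responders and 0 non-responders the posterior is Beta(5+k, 6), with mean (5+k)/(5+6+k).
Set (5+k)/(11+k) > 0.89 and solve: k > (0.89·11 − 5)/(1 − 0.89) = 43.545.
The smallest integer exceeding 43.545 is 44, and checking k=44: (49)/(55) = 0.8909 > 0.89.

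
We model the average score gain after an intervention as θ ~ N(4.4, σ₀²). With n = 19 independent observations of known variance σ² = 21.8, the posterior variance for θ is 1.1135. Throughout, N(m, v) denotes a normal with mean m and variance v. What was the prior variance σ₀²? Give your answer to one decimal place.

For the Normal–Normal model with known σ², precisions add: τ_n = τ₀ + n/σ².
So 1/σ₀² = 1/1.1135 − 19/21.8 = 0.898069 − 0.871560 = 0.026509.
Hence σ₀² = 1/0.026509 ≈ 37.7.

σ₀² = 37.7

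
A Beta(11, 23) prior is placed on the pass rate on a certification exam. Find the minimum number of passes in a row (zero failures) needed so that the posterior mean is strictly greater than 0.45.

k = 8

After k passes and 0 failures the posterior is Beta(11+k, 23), with mean (11+k)/(11+23+k).
Set (11+k)/(34+k) > 0.45 and solve: k > (0.45·34 − 11)/(1 − 0.45) = 7.818.
The smallest integer exceeding 7.818 is 8, and checking k=8: (19)/(42) = 0.4524 > 0.45.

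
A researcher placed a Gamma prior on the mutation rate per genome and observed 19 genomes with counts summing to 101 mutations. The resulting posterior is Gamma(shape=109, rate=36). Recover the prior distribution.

Gamma–Poisson conjugacy: posterior shape = α + Σxᵢ, posterior rate = β + n.
So α = 109 − 101 = 8 and β = 36 − 19 = 17.

Gamma(shape=8, rate=17)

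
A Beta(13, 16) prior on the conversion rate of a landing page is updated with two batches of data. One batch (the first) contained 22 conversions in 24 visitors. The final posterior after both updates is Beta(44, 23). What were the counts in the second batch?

9 conversions and 5 bounces

Sequential conjugate updates are equivalent to a single update on the pooled data, so total successes = posterior α − prior α and total failures = posterior β − prior β.
Total across both batches: 44−13=31 conversions, 23−16=7 bounces.
Subtract the first batch: 31−22=9 conversions and 7−2=5 bounces.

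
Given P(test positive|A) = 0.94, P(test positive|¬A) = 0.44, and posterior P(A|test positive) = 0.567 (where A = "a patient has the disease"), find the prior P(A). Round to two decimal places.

P(A) = 0.38

Bayes' rule in odds form gives O(A|E) = O(A)·[P(E|A)/P(E|¬A)], hence O(A) = O(A|E)/LR.
Posterior odds = 0.567/(1−0.567) = 1.3095. LR = 0.94/0.44 = 2.1364.
Prior odds = 1.3095/2.1364 = 0.6129, so P(A) = 0.6129/(1+0.6129) ≈ 0.38.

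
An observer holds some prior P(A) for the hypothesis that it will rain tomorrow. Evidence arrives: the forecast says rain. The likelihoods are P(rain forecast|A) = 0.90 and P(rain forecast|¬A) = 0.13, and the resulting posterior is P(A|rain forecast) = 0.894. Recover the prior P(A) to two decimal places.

P(A) = 0.55

In odds form, posterior odds = prior odds × likelihood ratio, so prior odds = posterior odds ÷ LR.
Posterior odds = 0.894/(1−0.894) = 8.4340. LR = 0.90/0.13 = 6.9231.
Prior odds = 8.4340/6.9231 = 1.2182, so P(A) = 1.2182/(1+1.2182) ≈ 0.55.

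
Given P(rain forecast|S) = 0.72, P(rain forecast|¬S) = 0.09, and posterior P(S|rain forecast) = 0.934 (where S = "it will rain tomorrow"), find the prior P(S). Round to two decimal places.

P(S) = 0.64

Bayes' rule in odds form gives O(S|E) = O(S)·[P(E|S)/P(E|¬S)], hence O(S) = O(S|E)/LR.
Posterior odds = 0.934/(1−0.934) = 14.1515. LR = 0.72/0.09 = 8.0000.
Prior odds = 14.1515/8.0000 = 1.7689, so P(S) = 1.7689/(1+1.7689) ≈ 0.64.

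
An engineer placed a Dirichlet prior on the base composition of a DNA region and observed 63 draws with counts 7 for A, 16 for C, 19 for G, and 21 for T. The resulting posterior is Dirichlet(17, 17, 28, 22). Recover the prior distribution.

Dirichlet(10, 1, 9, 1)

For a Dirichlet(α) prior with multinomial counts c, the posterior is Dirichlet(α + c) componentwise.
Subtract each count from the matching posterior parameter: 17−7=10, 17−16=1, 28−19=9, 22−21=1.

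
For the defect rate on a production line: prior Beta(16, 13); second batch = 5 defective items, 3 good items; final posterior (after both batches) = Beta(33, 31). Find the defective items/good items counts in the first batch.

Sequential conjugate updates are equivalent to a single update on the pooled data, so total successes = posterior α − prior α and total failures = posterior β − prior β.
Total across both batches: 33−16=17 defective items, 31−13=18 good items.
Subtract the second batch: 17−5=12 defective items and 18−3=15 good items.

12 defective items and 15 good items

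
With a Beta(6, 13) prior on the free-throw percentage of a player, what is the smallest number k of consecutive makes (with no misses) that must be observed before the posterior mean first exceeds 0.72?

k = 28

After k makes and 0 misses the posterior is Beta(6+k, 13), with mean (6+k)/(6+13+k).
Set (6+k)/(19+k) > 0.72 and solve: k > (0.72·19 − 6)/(1 − 0.72) = 27.429.
The smallest integer exceeding 27.429 is 28, and checking k=28: (34)/(47) = 0.7234 > 0.72.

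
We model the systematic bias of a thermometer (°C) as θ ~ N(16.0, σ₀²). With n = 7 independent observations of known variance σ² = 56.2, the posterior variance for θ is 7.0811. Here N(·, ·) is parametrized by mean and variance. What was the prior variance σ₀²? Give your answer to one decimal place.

For the Normal–Normal model with known σ², precisions add: τ_n = τ₀ + n/σ².
So 1/σ₀² = 1/7.0811 − 7/56.2 = 0.141221 − 0.124555 = 0.016666.
Hence σ₀² = 1/0.016666 ≈ 60.0.

σ₀² = 60.0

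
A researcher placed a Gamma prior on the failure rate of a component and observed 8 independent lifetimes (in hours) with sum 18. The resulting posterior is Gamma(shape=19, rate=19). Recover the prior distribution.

For an exponential likelihood with a Gamma(α, β) prior on the rate, n observations with total T give posterior Gamma(α+n, β+T).
So α = 19 − 8 = 11 and β = 19 − 18 = 1.

Gamma(shape=11, rate=1)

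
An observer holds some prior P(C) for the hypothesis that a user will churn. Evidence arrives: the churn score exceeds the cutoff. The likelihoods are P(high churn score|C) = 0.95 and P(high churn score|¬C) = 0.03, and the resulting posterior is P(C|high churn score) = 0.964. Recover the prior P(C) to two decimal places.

P(C) = 0.46

In odds form, posterior odds = prior odds × likelihood ratio, so prior odds = posterior odds ÷ LR.
Posterior odds = 0.964/(1−0.964) = 26.7778. LR = 0.95/0.03 = 31.6667.
Prior odds = 26.7778/31.6667 = 0.8456, so P(C) = 0.8456/(1+0.8456) ≈ 0.46.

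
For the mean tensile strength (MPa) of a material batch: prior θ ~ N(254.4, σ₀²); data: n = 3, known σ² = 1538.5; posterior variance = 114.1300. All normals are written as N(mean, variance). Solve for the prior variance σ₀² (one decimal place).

σ₀² = 146.8

For the Normal–Normal model with known σ², precisions add: τ_n = τ₀ + n/σ².
So 1/σ₀² = 1/114.1300 − 3/1538.5 = 0.008762 − 0.001950 = 0.006812.
Hence σ₀² = 1/0.006812 ≈ 146.8.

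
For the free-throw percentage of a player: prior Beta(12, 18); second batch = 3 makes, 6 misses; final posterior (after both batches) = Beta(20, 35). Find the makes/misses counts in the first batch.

Sequential conjugate updates are equivalent to a single update on the pooled data, so total successes = posterior α − prior α and total failures = posterior β − prior β.
Total across both batches: 20−12=8 makes, 35−18=17 misses.
Subtract the second batch: 8−3=5 makes and 17−6=11 misses.

5 makes and 11 misses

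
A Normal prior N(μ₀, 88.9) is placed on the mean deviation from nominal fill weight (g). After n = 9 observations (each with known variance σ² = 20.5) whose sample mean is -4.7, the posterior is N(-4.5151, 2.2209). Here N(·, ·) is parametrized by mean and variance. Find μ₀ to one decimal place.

With known observation variance, the Normal–Normal posterior has precision τ_n = τ₀ + n/σ² and mean μ_n = (τ₀μ₀ + (n/σ²)x̄)/τ_n.
Here τ₀ = 1/88.9 = 0.011249 and τ_data = 9/20.5 = 0.439024, so τ_n = 0.450273.
Rearranging for μ₀: μ₀ = (μ_n·τ_n − τ_data·x̄)/τ₀ = (-4.5151·0.450273 − 0.439024·-4.7) / 0.011249 = 0.030385/0.011249 ≈ 2.7.

μ₀ = 2.7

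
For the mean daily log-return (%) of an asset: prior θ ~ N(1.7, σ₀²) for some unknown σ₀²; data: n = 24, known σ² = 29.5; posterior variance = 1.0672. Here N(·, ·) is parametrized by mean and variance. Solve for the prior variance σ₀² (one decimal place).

Posterior precision equals prior precision plus data precision: 1/σ_n² = 1/σ₀² + n/σ².
So 1/σ₀² = 1/1.0672 − 24/29.5 = 0.937031 − 0.813559 = 0.123472.
Hence σ₀² = 1/0.123472 ≈ 8.1.

σ₀² = 8.1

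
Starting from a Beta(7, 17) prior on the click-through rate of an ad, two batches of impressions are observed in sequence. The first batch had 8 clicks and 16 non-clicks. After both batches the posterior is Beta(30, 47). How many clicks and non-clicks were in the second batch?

Because Beta–binomial updating is additive in the counts, the combined data contributed (α_post−α_prior, β_post−β_prior) successes and failures.
Total across both batches: 30−7=23 clicks, 47−17=30 non-clicks.
Subtract the first batch: 23−8=15 clicks and 30−16=14 non-clicks.

15 clicks and 14 non-clicks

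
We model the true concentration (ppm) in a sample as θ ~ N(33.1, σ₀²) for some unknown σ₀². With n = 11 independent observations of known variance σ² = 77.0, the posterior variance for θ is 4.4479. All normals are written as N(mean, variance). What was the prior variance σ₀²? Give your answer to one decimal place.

For the Normal–Normal model with known σ², precisions add: τ_n = τ₀ + n/σ².
So 1/σ₀² = 1/4.4479 − 11/77.0 = 0.224825 − 0.142857 = 0.081968.
Hence σ₀² = 1/0.081968 ≈ 12.2.

σ₀² = 12.2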